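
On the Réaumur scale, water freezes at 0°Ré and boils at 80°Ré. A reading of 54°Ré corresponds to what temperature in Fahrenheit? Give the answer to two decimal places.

153.50°F

Linear interpolation between the fixed points: C = (54 - 0) × 100 / (80 - 0) = 67.5000°C.
Then 67.5000 × 1.8 + 32 = 153.50°F.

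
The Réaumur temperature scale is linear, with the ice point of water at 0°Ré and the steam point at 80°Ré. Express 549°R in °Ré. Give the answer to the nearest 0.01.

25.48°Ré

First in Celsius: (549 - 491.67) × 5/9 = 31.8500°C.
Linearly onto the Réaumur scale: 0 + (31.8500 / 100) × (80 - 0) = 25.48°Ré.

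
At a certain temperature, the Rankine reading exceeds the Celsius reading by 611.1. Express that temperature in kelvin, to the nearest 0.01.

422.44 K

Let x be the Celsius reading; then the Rankine reading is 1.8·x + 491.67.
(1.8·x + 491.67) - x = 611.1  ⇒  (0.8)·x = 119.43  ⇒  x = 149.2875°C.
In kelvin: 149.2875 + 273.15 = 422.44 K.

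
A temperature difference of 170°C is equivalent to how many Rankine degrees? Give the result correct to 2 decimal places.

306.00°R

For a temperature interval the offset drops out; only the factor 1.8 applies.
170 × 1.8 = 306.00.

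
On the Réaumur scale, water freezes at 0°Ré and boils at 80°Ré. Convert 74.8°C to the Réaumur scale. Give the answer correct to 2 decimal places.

59.84°Ré

Linearly onto the Réaumur scale: 0 + (74.8000 / 100) × (80 - 0) = 59.84°Ré.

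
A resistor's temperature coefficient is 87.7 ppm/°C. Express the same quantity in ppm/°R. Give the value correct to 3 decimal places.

48.722 ppm/°R

Since only a temperature interval is involved, the additive offset between the scales drops out.
A change of 1°R is a change of 5/9°C, so per °R the value is 87.7 × 5/9 = 48.722.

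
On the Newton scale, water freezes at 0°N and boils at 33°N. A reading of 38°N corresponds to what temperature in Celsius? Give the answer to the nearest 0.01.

Linear interpolation between the fixed points: C = (38 - 0) × 100 / (33 - 0) = 115.1515°C.

115.15°C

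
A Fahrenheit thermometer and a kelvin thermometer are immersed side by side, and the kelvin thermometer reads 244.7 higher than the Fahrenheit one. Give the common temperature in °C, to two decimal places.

Let x be the Fahrenheit reading; then the kelvin reading is 5/9·x + 255.372.
(5/9·x + 255.372) - x = 244.7  ⇒  (-4/9)·x = -10.6722  ⇒  x = 24.0125°F.
In Celsius: (24.0125 - 32) × 5/9 = -4.44°C.

-4.44°C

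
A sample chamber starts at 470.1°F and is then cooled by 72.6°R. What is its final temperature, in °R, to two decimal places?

857.17°R

Initial temperature in Celsius: (470.1 - 32) × 5/9 = 243.3889°C.
The 72.6°R change is an interval, so only the factor 5/9 applies: -72.6 × 5/9 = -40.3333°C.
Final Celsius temperature: 243.3889 - 40.3333 = 203.0556°C.
In Rankine: 203.0556 × 1.8 + 491.67 = 857.17°R.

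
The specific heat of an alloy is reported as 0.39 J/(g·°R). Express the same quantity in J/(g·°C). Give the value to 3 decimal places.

0.702 J/(g·°C)

The quantity depends on a temperature interval, so only the ratio of degree sizes applies; the offset between the scales is irrelevant.
A change of 1°C is a change of 1.8°R, so per °C the value is 0.39 × 1.8 = 0.702.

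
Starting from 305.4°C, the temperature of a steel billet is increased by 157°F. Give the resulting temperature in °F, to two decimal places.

The 157°F change is an interval, so only the factor 5/9 applies: +157 × 5/9 = +87.2222°C.
Final Celsius temperature: 305.4000 + 87.2222 = 392.6222°C.
In Fahrenheit: 392.6222 × 1.8 + 32 = 738.72°F.

738.72°F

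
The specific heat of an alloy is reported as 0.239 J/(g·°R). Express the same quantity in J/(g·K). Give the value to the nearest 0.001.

0.430 J/(g·K)

The quantity depends on a temperature interval, so only the ratio of degree sizes applies; the offset between the scales is irrelevant.
A change of 1 K is a change of 1.8°R, so per K the value is 0.239 × 1.8 = 0.430.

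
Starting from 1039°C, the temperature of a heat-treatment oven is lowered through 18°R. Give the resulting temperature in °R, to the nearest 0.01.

The 18°R change is an interval, so only the factor 5/9 applies: -18 × 5/9 = -10.0000°C.
Final Celsius temperature: 1039.0000 - 10.0000 = 1029.0000°C.
In Rankine: 1029.0000 × 1.8 + 491.67 = 2343.87°R.

2343.87°R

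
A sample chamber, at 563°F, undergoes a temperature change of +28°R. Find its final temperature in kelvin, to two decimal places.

583.71 K

Initial temperature in Celsius: (563 - 32) × 5/9 = 295.0000°C.
The 28°R change is an interval, so only the factor 5/9 applies: +28 × 5/9 = +15.5556°C.
Final Celsius temperature: 295.0000 + 15.5556 = 310.5556°C.
In kelvin: 310.5556 + 273.15 = 583.71 K.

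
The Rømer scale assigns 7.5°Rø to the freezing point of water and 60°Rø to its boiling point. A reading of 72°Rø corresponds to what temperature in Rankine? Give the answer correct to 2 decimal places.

712.81°R

Linear interpolation between the fixed points: C = (72 - 7.5) × 100 / (60 - 7.5) = 122.8571°C.
Then 122.8571 × 1.8 + 491.67 = 712.81°R.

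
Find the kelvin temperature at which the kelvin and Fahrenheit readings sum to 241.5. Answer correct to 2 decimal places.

250.42 K

Let K be the kelvin reading. The Fahrenheit reading is F = 1.8·K - 459.67.
Require K + F = 241.5: (2.8)·K - 459.67 = 241.5.
K = (241.5 + 459.67) / (2.8) = 250.42.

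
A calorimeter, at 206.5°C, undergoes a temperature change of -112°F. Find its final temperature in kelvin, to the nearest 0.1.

The 112°F change is an interval, so only the factor 5/9 applies: -112 × 5/9 = -62.2222°C.
Final Celsius temperature: 206.5000 - 62.2222 = 144.2778°C.
In kelvin: 144.2778 + 273.15 = 417.4 K.

417.4 K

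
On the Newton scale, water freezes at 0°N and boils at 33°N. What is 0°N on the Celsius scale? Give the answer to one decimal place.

Linear interpolation between the fixed points: C = (0 - 0) × 100 / (33 - 0) = 0.0000°C.

0.0°C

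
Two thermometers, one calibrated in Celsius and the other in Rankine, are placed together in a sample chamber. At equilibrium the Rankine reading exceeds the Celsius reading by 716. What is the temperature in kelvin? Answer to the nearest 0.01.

553.56 K

Let x be the Celsius reading; then the Rankine reading is 1.8·x + 491.67.
(1.8·x + 491.67) - x = 716  ⇒  (0.8)·x = 224.33  ⇒  x = 280.4125°C.
In kelvin: 280.4125 + 273.15 = 553.56 K.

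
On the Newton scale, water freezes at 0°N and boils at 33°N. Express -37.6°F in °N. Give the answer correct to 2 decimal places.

First in Celsius: (-37.6 - 32) × 5/9 = -38.6667°C.
Linearly onto the Newton scale: 0 + (-38.6667 / 100) × (33 - 0) = -12.76°N.

-12.76°N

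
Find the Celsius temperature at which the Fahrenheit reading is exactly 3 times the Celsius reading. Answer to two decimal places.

Let C be the Celsius reading. The Fahrenheit reading is F = 1.8·C + 32.
Require F = 3·C: 1.8·C + 32 = 3·C.
(-1.2)·C = -32  ⇒  C = 26.67.

26.67°C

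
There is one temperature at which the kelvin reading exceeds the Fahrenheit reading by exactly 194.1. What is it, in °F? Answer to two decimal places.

137.86°F

Let F be the Fahrenheit reading. The kelvin reading is K = 5/9·F + 255.372.
Require K - F = 194.1: (-4/9)·F + 255.372 = 194.1.
F = (194.1 - 255.372) / (-4/9) = 137.86.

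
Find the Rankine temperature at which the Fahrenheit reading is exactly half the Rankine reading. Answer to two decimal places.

Let R be the Rankine reading. The Fahrenheit reading is F = 1·R - 459.67.
Require F = 0.5·R: 1·R - 459.67 = 0.5·R.
(0.5)·R = 459.67  ⇒  R = 919.34.

919.34°R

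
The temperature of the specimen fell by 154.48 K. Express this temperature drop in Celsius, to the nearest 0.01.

154.48°C

Kelvin and Celsius degrees are the same size, so the interval is unchanged: 154.48.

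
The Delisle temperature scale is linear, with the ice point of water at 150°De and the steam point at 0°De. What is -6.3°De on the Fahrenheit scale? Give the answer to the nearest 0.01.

219.56°F

Linear interpolation between the fixed points: C = (-6.3 - 150) × 100 / (0 - 150) = 104.2000°C.
Then 104.2000 × 1.8 + 32 = 219.56°F.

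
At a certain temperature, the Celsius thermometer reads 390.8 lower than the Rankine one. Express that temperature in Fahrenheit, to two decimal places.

Let x be the Rankine reading; then the Celsius reading is 5/9·x - 273.15.
(5/9·x - 273.15) - x = -390.8  ⇒  (-4/9)·x = -117.65  ⇒  x = 264.7125°R.
In Celsius: (264.7125 - 491.67) × 5/9 = -126.0875°C.
In Fahrenheit: -126.0875 × 1.8 + 32 = -194.96°F.

-194.96°F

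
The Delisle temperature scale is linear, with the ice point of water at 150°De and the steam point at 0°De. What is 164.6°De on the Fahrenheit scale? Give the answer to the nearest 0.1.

14.5°F

Linear interpolation between the fixed points: C = (164.6 - 150) × 100 / (0 - 150) = -9.7333°C.
Then -9.7333 × 1.8 + 32 = 14.5°F.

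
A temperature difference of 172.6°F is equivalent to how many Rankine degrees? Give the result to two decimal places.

172.60°R

Fahrenheit and Rankine degrees are the same size, so the interval is unchanged: 172.60.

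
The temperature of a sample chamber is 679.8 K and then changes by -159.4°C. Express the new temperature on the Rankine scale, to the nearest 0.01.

936.72°R

Initial temperature in Celsius: 679.8 - 273.15 = 406.6500°C.
Final Celsius temperature: 406.6500 - 159.4000 = 247.2500°C.
In Rankine: 247.2500 × 1.8 + 491.67 = 936.72°R.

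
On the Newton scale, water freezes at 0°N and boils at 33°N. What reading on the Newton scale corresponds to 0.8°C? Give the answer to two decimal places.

0.26°N

Linearly onto the Newton scale: 0 + (0.8000 / 100) × (33 - 0) = 0.26°N.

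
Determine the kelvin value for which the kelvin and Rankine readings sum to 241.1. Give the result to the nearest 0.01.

86.11 K

Let K be the kelvin reading. The Rankine reading is R = 1.8·K.
Require K + R = 241.1: (2.8)·K = 241.1.
K = (241.1) / (2.8) = 86.11.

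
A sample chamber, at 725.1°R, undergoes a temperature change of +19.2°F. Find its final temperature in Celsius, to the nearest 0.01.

Initial temperature in Celsius: (725.1 - 491.67) × 5/9 = 129.6833°C.
The 19.2°F change is an interval, so only the factor 5/9 applies: +19.2 × 5/9 = +10.6667°C.
Final Celsius temperature: 129.6833 + 10.6667 = 140.3500°C.

140.35°C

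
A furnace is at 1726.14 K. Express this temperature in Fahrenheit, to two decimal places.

In Celsius: 1726.14 - 273.15 = 1452.9900°C.
In Fahrenheit: 1452.9900 × 1.8 + 32 = 2647.38°F.

2647.38°F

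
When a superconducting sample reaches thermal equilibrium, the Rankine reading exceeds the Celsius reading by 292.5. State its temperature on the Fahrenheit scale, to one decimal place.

Let x be the Rankine reading; then the Celsius reading is 5/9·x - 273.15.
(5/9·x - 273.15) - x = -292.5  ⇒  (-4/9)·x = -19.35  ⇒  x = 43.5375°R.
In Celsius: (43.5375 - 491.67) × 5/9 = -248.9625°C.
In Fahrenheit: -248.9625 × 1.8 + 32 = -416.1°F.

-416.1°F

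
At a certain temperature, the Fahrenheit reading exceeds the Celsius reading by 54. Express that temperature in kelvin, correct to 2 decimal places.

Let x be the Celsius reading; then the Fahrenheit reading is 1.8·x + 32.
(1.8·x + 32) - x = 54  ⇒  (0.8)·x = 22  ⇒  x = 27.5000°C.
In kelvin: 27.5000 + 273.15 = 300.65 K.

300.65 K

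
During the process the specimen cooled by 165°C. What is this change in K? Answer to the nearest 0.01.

165.00 K

Celsius and kelvin degrees are the same size, so the interval is unchanged: 165.00.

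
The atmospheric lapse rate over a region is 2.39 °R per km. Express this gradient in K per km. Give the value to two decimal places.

Since only a temperature interval is involved, the additive offset between the scales drops out.
A change of 1°R is a change of 5/9 K, so 2.39 × 5/9 = 1.33.

1.33 K/km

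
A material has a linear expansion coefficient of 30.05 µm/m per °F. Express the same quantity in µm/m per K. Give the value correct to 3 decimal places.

54.090 µm/m per K

The quantity depends on a temperature interval, so only the ratio of degree sizes applies; the offset between the scales is irrelevant.
A change of 1 K is a change of 1.8°F, so per K the value is 30.05 × 1.8 = 54.090.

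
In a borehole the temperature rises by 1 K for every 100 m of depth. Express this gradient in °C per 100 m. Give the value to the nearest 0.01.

Since only a temperature interval is involved, the additive offset between the scales drops out.
A change of 1 K is a change of 1°C, so 1 × 1 = 1.00.

1.00 °C/100 m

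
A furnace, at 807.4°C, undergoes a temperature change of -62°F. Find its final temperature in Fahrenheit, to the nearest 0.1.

The 62°F change is an interval, so only the factor 5/9 applies: -62 × 5/9 = -34.4444°C.
Final Celsius temperature: 807.4000 - 34.4444 = 772.9556°C.
In Fahrenheit: 772.9556 × 1.8 + 32 = 1423.3°F.

1423.3°F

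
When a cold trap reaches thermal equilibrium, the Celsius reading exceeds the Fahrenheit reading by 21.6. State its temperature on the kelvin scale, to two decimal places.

206.15 K

Let x be the Celsius reading; then the Fahrenheit reading is 1.8·x + 32.
(1.8·x + 32) - x = -21.6  ⇒  (0.8)·x = -53.6  ⇒  x = -67.0000°C.
In kelvin: -67.0000 + 273.15 = 206.15 K.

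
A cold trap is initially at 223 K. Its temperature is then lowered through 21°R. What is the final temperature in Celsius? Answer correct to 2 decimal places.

Initial temperature in Celsius: 223 - 273.15 = -50.1500°C.
The 21°R change is an interval, so only the factor 5/9 applies: -21 × 5/9 = -11.6667°C.
Final Celsius temperature: -50.1500 - 11.6667 = -61.8167°C.

-61.82°C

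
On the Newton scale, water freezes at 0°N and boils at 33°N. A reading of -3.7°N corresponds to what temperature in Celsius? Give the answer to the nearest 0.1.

-11.2°C

Linear interpolation between the fixed points: C = (-3.7 - 0) × 100 / (33 - 0) = -11.2121°C.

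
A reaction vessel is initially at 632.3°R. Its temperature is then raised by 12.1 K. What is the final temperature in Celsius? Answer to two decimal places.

90.23°C

Initial temperature in Celsius: (632.3 - 491.67) × 5/9 = 78.1278°C.
The 12.1 K change is an interval; Kelvin and Celsius degrees are the same size, so ΔC = +12.1°C.
Final Celsius temperature: 78.1278 + 12.1000 = 90.2278°C.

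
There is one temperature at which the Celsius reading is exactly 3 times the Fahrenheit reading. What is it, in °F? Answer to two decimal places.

Let F be the Fahrenheit reading. The Celsius reading is C = 5/9·F - 17.7778.
Require C = 3·F: 5/9·F - 17.7778 = 3·F.
(-22/9)·F = 17.7778  ⇒  F = -7.27.

-7.27°F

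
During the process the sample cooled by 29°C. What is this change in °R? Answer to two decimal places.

52.20°R

Only the scale ratio 1.8 matters for a change in temperature.
29 × 1.8 = 52.20.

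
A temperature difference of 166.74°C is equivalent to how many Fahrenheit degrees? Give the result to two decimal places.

300.13°F

For a temperature interval the offset drops out; only the factor 1.8 applies.
166.74 × 1.8 = 300.13.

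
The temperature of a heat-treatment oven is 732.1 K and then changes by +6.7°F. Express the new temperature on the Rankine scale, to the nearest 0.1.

1324.5°R

Initial temperature in Celsius: 732.1 - 273.15 = 458.9500°C.
The 6.7°F change is an interval, so only the factor 5/9 applies: +6.7 × 5/9 = +3.7222°C.
Final Celsius temperature: 458.9500 + 3.7222 = 462.6722°C.
In Rankine: 462.6722 × 1.8 + 491.67 = 1324.5°R.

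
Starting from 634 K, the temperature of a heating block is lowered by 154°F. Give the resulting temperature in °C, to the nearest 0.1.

Initial temperature in Celsius: 634 - 273.15 = 360.8500°C.
The 154°F change is an interval, so only the factor 5/9 applies: -154 × 5/9 = -85.5556°C.
Final Celsius temperature: 360.8500 - 85.5556 = 275.2944°C.

275.3°C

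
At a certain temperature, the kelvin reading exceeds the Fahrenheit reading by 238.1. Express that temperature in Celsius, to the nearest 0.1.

3.8°C

Let x be the Fahrenheit reading; then the kelvin reading is 5/9·x + 255.372.
(5/9·x + 255.372) - x = 238.1  ⇒  (-4/9)·x = -17.2722  ⇒  x = 38.8625°F.
In Celsius: (38.8625 - 32) × 5/9 = 3.8°C.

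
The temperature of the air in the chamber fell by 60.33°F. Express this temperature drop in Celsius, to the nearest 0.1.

An interval of 1°F corresponds to 5/9°C.
60.33 × 5/9 = 33.5.

33.5°C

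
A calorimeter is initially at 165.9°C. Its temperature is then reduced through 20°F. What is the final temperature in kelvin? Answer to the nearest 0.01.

427.94 K

The 20°F change is an interval, so only the factor 5/9 applies: -20 × 5/9 = -11.1111°C.
Final Celsius temperature: 165.9000 - 11.1111 = 154.7889°C.
In kelvin: 154.7889 + 273.15 = 427.94 K.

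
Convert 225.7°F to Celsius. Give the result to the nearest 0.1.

In Celsius: (225.7 - 32) × 5/9 = 107.6111°C.

107.6°C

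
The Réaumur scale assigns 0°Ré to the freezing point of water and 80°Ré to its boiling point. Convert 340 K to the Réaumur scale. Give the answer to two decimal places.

53.48°Ré

First in Celsius: 340 - 273.15 = 66.8500°C.
Linearly onto the Réaumur scale: 0 + (66.8500 / 100) × (80 - 0) = 53.48°Ré.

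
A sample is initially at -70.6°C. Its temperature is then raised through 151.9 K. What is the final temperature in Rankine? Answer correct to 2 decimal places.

The 151.9 K change is an interval; Kelvin and Celsius degrees are the same size, so ΔC = +151.9°C.
Final Celsius temperature: -70.6000 + 151.9000 = 81.3000°C.
In Rankine: 81.3000 × 1.8 + 491.67 = 638.01°R.

638.01°R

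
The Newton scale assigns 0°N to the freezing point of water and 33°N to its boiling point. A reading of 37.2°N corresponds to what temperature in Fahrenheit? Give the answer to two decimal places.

234.91°F

Linear interpolation between the fixed points: C = (37.2 - 0) × 100 / (33 - 0) = 112.7273°C.
Then 112.7273 × 1.8 + 32 = 234.91°F.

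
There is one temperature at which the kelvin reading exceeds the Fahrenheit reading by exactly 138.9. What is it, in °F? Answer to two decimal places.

Let F be the Fahrenheit reading. The kelvin reading is K = 5/9·F + 255.372.
Require K - F = 138.9: (-4/9)·F + 255.372 = 138.9.
F = (138.9 - 255.372) / (-4/9) = 262.06.

262.06°F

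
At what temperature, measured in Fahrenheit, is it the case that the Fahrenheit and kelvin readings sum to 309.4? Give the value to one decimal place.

Let F be the Fahrenheit reading. The kelvin reading is K = 5/9·F + 255.372.
Require F + K = 309.4: (14/9)·F + 255.372 = 309.4.
F = (309.4 - 255.372) / (14/9) = 34.7.

34.7°F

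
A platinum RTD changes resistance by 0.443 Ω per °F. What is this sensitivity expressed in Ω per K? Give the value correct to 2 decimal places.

Since only a temperature interval is involved, the additive offset between the scales drops out.
A change of 1 K is a change of 1.8°F, so per K the value is 0.443 × 1.8 = 0.80.

0.80 Ω per K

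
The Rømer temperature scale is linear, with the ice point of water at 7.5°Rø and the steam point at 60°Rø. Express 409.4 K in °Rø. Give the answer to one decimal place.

79.0°Rø

First in Celsius: 409.4 - 273.15 = 136.2500°C.
Linearly onto the Rømer scale: 7.5 + (136.2500 / 100) × (60 - 7.5) = 79.0°Rø.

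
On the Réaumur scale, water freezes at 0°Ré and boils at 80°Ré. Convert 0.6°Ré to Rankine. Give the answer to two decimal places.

493.02°R

Linear interpolation between the fixed points: C = (0.6 - 0) × 100 / (80 - 0) = 0.7500°C.
Then 0.7500 × 1.8 + 491.67 = 493.02°R.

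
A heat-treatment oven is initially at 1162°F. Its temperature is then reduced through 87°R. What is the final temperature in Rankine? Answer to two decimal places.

1534.67°R

Initial temperature in Celsius: (1162 - 32) × 5/9 = 627.7778°C.
The 87°R change is an interval, so only the factor 5/9 applies: -87 × 5/9 = -48.3333°C.
Final Celsius temperature: 627.7778 - 48.3333 = 579.4444°C.
In Rankine: 579.4444 × 1.8 + 491.67 = 1534.67°R.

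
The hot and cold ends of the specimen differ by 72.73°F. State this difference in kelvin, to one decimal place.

40.4 K

For a temperature interval the offset drops out; only the factor 5/9 applies.
72.73 × 5/9 = 40.4.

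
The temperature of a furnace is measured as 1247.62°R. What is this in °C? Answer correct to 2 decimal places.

In Celsius: (1247.62 - 491.67) × 5/9 = 419.9722°C.

419.97°C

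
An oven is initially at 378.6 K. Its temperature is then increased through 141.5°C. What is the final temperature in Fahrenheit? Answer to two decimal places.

476.51°F

Initial temperature in Celsius: 378.6 - 273.15 = 105.4500°C.
Final Celsius temperature: 105.4500 + 141.5000 = 246.9500°C.
In Fahrenheit: 246.9500 × 1.8 + 32 = 476.51°F.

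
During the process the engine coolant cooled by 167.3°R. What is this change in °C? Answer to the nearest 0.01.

An interval of 1°R corresponds to 5/9°C.
167.3 × 5/9 = 92.94.

92.94°C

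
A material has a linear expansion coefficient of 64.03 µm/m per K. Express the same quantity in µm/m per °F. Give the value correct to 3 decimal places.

Since only a temperature interval is involved, the additive offset between the scales drops out.
A change of 1°F is a change of 5/9 K, so per °F the value is 64.03 × 5/9 = 35.572.

35.572 µm/m per °F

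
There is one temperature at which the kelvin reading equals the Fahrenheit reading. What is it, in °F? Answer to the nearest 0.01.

574.59°F

Let F be the Fahrenheit reading. The kelvin reading is K = 5/9·F + 255.372.
Set K = F: 5/9·F + 255.372 = F.
(-4/9)·F = -255.372  ⇒  F = 574.59.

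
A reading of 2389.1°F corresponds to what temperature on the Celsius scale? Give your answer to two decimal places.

In Celsius: (2389.1 - 32) × 5/9 = 1309.5000°C.

1309.50°C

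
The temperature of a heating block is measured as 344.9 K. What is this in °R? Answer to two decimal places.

620.82°R

In Celsius: 344.9 - 273.15 = 71.7500°C.
In Rankine: 71.7500 × 1.8 + 491.67 = 620.82°R.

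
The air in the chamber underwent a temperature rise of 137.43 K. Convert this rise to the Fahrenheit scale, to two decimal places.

Only the scale ratio 1.8 matters for a change in temperature.
137.43 × 1.8 = 247.37.

247.37°F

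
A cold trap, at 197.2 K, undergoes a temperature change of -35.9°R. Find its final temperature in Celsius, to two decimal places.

-95.89°C

Initial temperature in Celsius: 197.2 - 273.15 = -75.9500°C.
The 35.9°R change is an interval, so only the factor 5/9 applies: -35.9 × 5/9 = -19.9444°C.
Final Celsius temperature: -75.9500 - 19.9444 = -95.8944°C.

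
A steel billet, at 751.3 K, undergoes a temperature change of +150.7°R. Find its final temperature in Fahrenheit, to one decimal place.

Initial temperature in Celsius: 751.3 - 273.15 = 478.1500°C.
The 150.7°R change is an interval, so only the factor 5/9 applies: +150.7 × 5/9 = +83.7222°C.
Final Celsius temperature: 478.1500 + 83.7222 = 561.8722°C.
In Fahrenheit: 561.8722 × 1.8 + 32 = 1043.4°F.

1043.4°F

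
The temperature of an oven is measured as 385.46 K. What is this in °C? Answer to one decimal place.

112.3°C

In Celsius: 385.46 - 273.15 = 112.3100°C.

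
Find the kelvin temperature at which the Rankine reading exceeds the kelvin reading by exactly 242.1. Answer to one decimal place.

Let K be the kelvin reading. The Rankine reading is R = 1.8·K.
Require R - K = 242.1: (0.8)·K = 242.1.
K = (242.1) / (0.8) = 302.6.

302.6 K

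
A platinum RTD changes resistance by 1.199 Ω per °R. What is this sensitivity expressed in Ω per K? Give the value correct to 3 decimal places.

The quantity depends on a temperature interval, so only the ratio of degree sizes applies; the offset between the scales is irrelevant.
A change of 1 K is a change of 1.8°R, so per K the value is 1.199 × 1.8 = 2.158.

2.158 Ω per K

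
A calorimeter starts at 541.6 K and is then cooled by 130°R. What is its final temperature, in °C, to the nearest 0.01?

Initial temperature in Celsius: 541.6 - 273.15 = 268.4500°C.
The 130°R change is an interval, so only the factor 5/9 applies: -130 × 5/9 = -72.2222°C.
Final Celsius temperature: 268.4500 - 72.2222 = 196.2278°C.

196.23°C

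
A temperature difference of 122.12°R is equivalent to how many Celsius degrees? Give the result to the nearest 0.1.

67.8°C

For a temperature interval the offset drops out; only the factor 5/9 applies.
122.12 × 5/9 = 67.8.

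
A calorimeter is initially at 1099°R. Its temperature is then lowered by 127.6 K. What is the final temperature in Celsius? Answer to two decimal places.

Initial temperature in Celsius: (1099 - 491.67) × 5/9 = 337.4056°C.
The 127.6 K change is an interval; Kelvin and Celsius degrees are the same size, so ΔC = -127.6°C.
Final Celsius temperature: 337.4056 - 127.6000 = 209.8056°C.

209.81°C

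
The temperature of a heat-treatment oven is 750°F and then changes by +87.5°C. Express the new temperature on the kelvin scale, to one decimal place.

Initial temperature in Celsius: (750 - 32) × 5/9 = 398.8889°C.
Final Celsius temperature: 398.8889 + 87.5000 = 486.3889°C.
In kelvin: 486.3889 + 273.15 = 759.5 K.

759.5 K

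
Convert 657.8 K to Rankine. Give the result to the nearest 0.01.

1184.04°R

In Celsius: 657.8 - 273.15 = 384.6500°C.
In Rankine: 384.6500 × 1.8 + 491.67 = 1184.04°R.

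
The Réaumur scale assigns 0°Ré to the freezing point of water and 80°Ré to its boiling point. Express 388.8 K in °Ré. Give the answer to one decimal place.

92.5°Ré

First in Celsius: 388.8 - 273.15 = 115.6500°C.
Linearly onto the Réaumur scale: 0 + (115.6500 / 100) × (80 - 0) = 92.5°Ré.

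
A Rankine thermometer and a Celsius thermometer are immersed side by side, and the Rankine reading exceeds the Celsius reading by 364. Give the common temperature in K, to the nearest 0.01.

113.56 K

Let x be the Rankine reading; then the Celsius reading is 5/9·x - 273.15.
(5/9·x - 273.15) - x = -364  ⇒  (-4/9)·x = -90.85  ⇒  x = 204.4125°R.
In Celsius: (204.4125 - 491.67) × 5/9 = -159.5875°C.
In kelvin: -159.5875 + 273.15 = 113.56 K.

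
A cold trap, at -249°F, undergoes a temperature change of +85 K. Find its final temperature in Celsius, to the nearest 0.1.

-71.1°C

Initial temperature in Celsius: (-249 - 32) × 5/9 = -156.1111°C.
The 85 K change is an interval; Kelvin and Celsius degrees are the same size, so ΔC = +85°C.
Final Celsius temperature: -156.1111 + 85.0000 = -71.1111°C.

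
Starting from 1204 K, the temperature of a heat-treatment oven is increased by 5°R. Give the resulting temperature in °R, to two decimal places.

2172.20°R

Initial temperature in Celsius: 1204 - 273.15 = 930.8500°C.
The 5°R change is an interval, so only the factor 5/9 applies: +5 × 5/9 = +2.7778°C.
Final Celsius temperature: 930.8500 + 2.7778 = 933.6278°C.
In Rankine: 933.6278 × 1.8 + 491.67 = 2172.20°R.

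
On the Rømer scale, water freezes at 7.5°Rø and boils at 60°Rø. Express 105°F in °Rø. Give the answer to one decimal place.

28.8°Rø

First in Celsius: (105 - 32) × 5/9 = 40.5556°C.
Linearly onto the Rømer scale: 7.5 + (40.5556 / 100) × (60 - 7.5) = 28.8°Rø.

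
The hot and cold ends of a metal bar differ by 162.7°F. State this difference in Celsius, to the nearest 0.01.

An interval of 1°F corresponds to 5/9°C.
162.7 × 5/9 = 90.39.

90.39°C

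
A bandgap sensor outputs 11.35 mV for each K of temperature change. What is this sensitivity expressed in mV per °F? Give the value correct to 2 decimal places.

The quantity depends on a temperature interval, so only the ratio of degree sizes applies; the offset between the scales is irrelevant.
A change of 1°F is a change of 5/9 K, so per °F the value is 11.35 × 5/9 = 6.31.

6.31 mV per °F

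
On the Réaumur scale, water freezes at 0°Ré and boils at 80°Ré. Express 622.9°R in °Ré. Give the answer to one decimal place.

58.3°Ré

First in Celsius: (622.9 - 491.67) × 5/9 = 72.9056°C.
Linearly onto the Réaumur scale: 0 + (72.9056 / 100) × (80 - 0) = 58.3°Ré.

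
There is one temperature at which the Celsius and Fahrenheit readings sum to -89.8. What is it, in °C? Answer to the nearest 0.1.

Let C be the Celsius reading. The Fahrenheit reading is F = 1.8·C + 32.
Require C + F = -89.8: (2.8)·C + 32 = -89.8.
C = (-89.8 - 32) / (2.8) = -43.5.

-43.5°C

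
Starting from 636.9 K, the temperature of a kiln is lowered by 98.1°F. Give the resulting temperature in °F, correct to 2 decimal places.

588.65°F

Initial temperature in Celsius: 636.9 - 273.15 = 363.7500°C.
The 98.1°F change is an interval, so only the factor 5/9 applies: -98.1 × 5/9 = -54.5000°C.
Final Celsius temperature: 363.7500 - 54.5000 = 309.2500°C.
In Fahrenheit: 309.2500 × 1.8 + 32 = 588.65°F.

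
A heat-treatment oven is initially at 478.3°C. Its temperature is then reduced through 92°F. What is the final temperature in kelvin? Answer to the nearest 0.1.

700.3 K

The 92°F change is an interval, so only the factor 5/9 applies: -92 × 5/9 = -51.1111°C.
Final Celsius temperature: 478.3000 - 51.1111 = 427.1889°C.
In kelvin: 427.1889 + 273.15 = 700.3 K.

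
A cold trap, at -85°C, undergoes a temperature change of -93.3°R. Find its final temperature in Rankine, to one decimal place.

The 93.3°R change is an interval, so only the factor 5/9 applies: -93.3 × 5/9 = -51.8333°C.
Final Celsius temperature: -85.0000 - 51.8333 = -136.8333°C.
In Rankine: -136.8333 × 1.8 + 491.67 = 245.4°R.

245.4°R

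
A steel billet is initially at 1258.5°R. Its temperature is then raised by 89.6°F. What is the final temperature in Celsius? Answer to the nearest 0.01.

Initial temperature in Celsius: (1258.5 - 491.67) × 5/9 = 426.0167°C.
The 89.6°F change is an interval, so only the factor 5/9 applies: +89.6 × 5/9 = +49.7778°C.
Final Celsius temperature: 426.0167 + 49.7778 = 475.7944°C.

475.79°C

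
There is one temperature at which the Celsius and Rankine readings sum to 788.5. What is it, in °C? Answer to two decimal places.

106.01°C

Let C be the Celsius reading. The Rankine reading is R = 1.8·C + 491.67.
Require C + R = 788.5: (2.8)·C + 491.67 = 788.5.
C = (788.5 - 491.67) / (2.8) = 106.01.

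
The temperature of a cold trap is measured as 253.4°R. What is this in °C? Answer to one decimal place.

In Celsius: (253.4 - 491.67) × 5/9 = -132.3722°C.

-132.4°C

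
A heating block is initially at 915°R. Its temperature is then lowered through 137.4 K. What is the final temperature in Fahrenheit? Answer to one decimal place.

208.0°F

Initial temperature in Celsius: (915 - 491.67) × 5/9 = 235.1833°C.
The 137.4 K change is an interval; Kelvin and Celsius degrees are the same size, so ΔC = -137.4°C.
Final Celsius temperature: 235.1833 - 137.4000 = 97.7833°C.
In Fahrenheit: 97.7833 × 1.8 + 32 = 208.0°F.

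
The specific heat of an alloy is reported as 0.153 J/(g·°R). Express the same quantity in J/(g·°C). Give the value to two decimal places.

The quantity depends on a temperature interval, so only the ratio of degree sizes applies; the offset between the scales is irrelevant.
A change of 1°C is a change of 1.8°R, so per °C the value is 0.153 × 1.8 = 0.28.

0.28 J/(g·°C)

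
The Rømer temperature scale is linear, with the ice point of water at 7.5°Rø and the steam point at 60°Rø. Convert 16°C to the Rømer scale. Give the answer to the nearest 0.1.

15.9°Rø

Linearly onto the Rømer scale: 7.5 + (16.0000 / 100) × (60 - 7.5) = 15.9°Rø.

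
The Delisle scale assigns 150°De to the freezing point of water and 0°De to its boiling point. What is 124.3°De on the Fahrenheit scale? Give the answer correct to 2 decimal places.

62.84°F

Linear interpolation between the fixed points: C = (124.3 - 150) × 100 / (0 - 150) = 17.1333°C.
Then 17.1333 × 1.8 + 32 = 62.84°F.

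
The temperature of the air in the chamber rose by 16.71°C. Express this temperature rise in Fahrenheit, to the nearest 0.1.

30.1°F

For a temperature interval the offset drops out; only the factor 1.8 applies.
16.71 × 1.8 = 30.1.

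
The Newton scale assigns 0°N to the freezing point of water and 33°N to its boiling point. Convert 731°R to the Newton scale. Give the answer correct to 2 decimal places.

First in Celsius: (731 - 491.67) × 5/9 = 132.9611°C.
Linearly onto the Newton scale: 0 + (132.9611 / 100) × (33 - 0) = 43.88°N.

43.88°N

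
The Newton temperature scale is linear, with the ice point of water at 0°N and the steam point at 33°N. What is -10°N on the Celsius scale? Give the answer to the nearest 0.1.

-30.3°C

Linear interpolation between the fixed points: C = (-10 - 0) × 100 / (33 - 0) = -30.3030°C.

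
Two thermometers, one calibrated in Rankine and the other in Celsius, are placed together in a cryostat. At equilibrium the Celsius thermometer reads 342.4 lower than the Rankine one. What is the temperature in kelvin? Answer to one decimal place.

Let x be the Rankine reading; then the Celsius reading is 5/9·x - 273.15.
(5/9·x - 273.15) - x = -342.4  ⇒  (-4/9)·x = -69.25  ⇒  x = 155.8125°R.
In Celsius: (155.8125 - 491.67) × 5/9 = -186.5875°C.
In kelvin: -186.5875 + 273.15 = 86.6 K.

86.6 K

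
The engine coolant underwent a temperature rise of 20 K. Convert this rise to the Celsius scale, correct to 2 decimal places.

Kelvin and Celsius degrees are the same size, so the interval is unchanged: 20.00.

20.00°C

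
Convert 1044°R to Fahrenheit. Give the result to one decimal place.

In Celsius: (1044 - 491.67) × 5/9 = 306.8500°C.
In Fahrenheit: 306.8500 × 1.8 + 32 = 584.3°F.

584.3°F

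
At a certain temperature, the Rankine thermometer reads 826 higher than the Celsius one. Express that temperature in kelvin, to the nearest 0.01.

691.06 K

Let x be the Celsius reading; then the Rankine reading is 1.8·x + 491.67.
(1.8·x + 491.67) - x = 826  ⇒  (0.8)·x = 334.33  ⇒  x = 417.9125°C.
In kelvin: 417.9125 + 273.15 = 691.06 K.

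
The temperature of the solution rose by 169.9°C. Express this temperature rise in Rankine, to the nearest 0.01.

For a temperature interval the offset drops out; only the factor 1.8 applies.
169.9 × 1.8 = 305.82.

305.82°R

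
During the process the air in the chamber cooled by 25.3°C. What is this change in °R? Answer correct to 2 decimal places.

An interval of 1°C corresponds to 1.8°R.
25.3 × 1.8 = 45.54.

45.54°R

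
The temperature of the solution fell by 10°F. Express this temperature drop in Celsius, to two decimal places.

An interval of 1°F corresponds to 5/9°C.
10 × 5/9 = 5.56.

5.56°C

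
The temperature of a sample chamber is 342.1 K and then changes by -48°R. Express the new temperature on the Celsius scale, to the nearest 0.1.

Initial temperature in Celsius: 342.1 - 273.15 = 68.9500°C.
The 48°R change is an interval, so only the factor 5/9 applies: -48 × 5/9 = -26.6667°C.
Final Celsius temperature: 68.9500 - 26.6667 = 42.2833°C.

42.3°C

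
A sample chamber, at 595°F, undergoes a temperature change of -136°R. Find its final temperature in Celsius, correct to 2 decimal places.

237.22°C

Initial temperature in Celsius: (595 - 32) × 5/9 = 312.7778°C.
The 136°R change is an interval, so only the factor 5/9 applies: -136 × 5/9 = -75.5556°C.
Final Celsius temperature: 312.7778 - 75.5556 = 237.2222°C.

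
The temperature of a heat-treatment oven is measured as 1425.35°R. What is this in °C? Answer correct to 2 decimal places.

In Celsius: (1425.35 - 491.67) × 5/9 = 518.7111°C.

518.71°C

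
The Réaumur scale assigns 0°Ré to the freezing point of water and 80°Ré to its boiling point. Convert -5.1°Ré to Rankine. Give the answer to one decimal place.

Linear interpolation between the fixed points: C = (-5.1 - 0) × 100 / (80 - 0) = -6.3750°C.
Then -6.3750 × 1.8 + 491.67 = 480.2°R.

480.2°R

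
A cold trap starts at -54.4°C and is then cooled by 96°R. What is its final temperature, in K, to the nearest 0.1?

165.4 K

The 96°R change is an interval, so only the factor 5/9 applies: -96 × 5/9 = -53.3333°C.
Final Celsius temperature: -54.4000 - 53.3333 = -107.7333°C.
In kelvin: -107.7333 + 273.15 = 165.4 K.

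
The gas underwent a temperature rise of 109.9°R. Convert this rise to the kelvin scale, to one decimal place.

61.1 K

An interval of 1°R corresponds to 5/9 K.
109.9 × 5/9 = 61.1.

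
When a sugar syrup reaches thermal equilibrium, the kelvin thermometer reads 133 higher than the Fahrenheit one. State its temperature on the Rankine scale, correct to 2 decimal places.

Let x be the Fahrenheit reading; then the kelvin reading is 5/9·x + 255.372.
(5/9·x + 255.372) - x = 133  ⇒  (-4/9)·x = -122.372  ⇒  x = 275.3375°F.
In Celsius: (275.3375 - 32) × 5/9 = 135.1875°C.
In Rankine: 135.1875 × 1.8 + 491.67 = 735.01°R.

735.01°R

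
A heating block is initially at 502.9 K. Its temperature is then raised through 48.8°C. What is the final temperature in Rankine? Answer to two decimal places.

Initial temperature in Celsius: 502.9 - 273.15 = 229.7500°C.
Final Celsius temperature: 229.7500 + 48.8000 = 278.5500°C.
In Rankine: 278.5500 × 1.8 + 491.67 = 993.06°R.

993.06°R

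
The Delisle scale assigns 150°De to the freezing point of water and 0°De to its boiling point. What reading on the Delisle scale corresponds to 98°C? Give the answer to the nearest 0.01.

Linearly onto the Delisle scale: 150 + (98.0000 / 100) × (0 - 150) = 3.00°De.

3.00°De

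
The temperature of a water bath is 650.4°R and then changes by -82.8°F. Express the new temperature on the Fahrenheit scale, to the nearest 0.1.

107.9°F

Initial temperature in Celsius: (650.4 - 491.67) × 5/9 = 88.1833°C.
The 82.8°F change is an interval, so only the factor 5/9 applies: -82.8 × 5/9 = -46.0000°C.
Final Celsius temperature: 88.1833 - 46.0000 = 42.1833°C.
In Fahrenheit: 42.1833 × 1.8 + 32 = 107.9°F.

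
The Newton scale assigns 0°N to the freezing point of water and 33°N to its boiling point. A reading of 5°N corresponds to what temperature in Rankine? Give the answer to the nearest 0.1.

518.9°R

Linear interpolation between the fixed points: C = (5 - 0) × 100 / (33 - 0) = 15.1515°C.
Then 15.1515 × 1.8 + 491.67 = 518.9°R.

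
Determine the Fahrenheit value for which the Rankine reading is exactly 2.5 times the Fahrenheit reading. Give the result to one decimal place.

306.4°F

Let F be the Fahrenheit reading. The Rankine reading is R = 1·F + 459.67.
Require R = 2.5·F: 1·F + 459.67 = 2.5·F.
(-1.5)·F = -459.67  ⇒  F = 306.4.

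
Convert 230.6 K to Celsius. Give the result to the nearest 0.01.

-42.55°C

In Celsius: 230.6 - 273.15 = -42.5500°C.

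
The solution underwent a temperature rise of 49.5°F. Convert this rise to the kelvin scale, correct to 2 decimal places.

27.50 K

Only the scale ratio 5/9 matters for a change in temperature.
49.5 × 5/9 = 27.50.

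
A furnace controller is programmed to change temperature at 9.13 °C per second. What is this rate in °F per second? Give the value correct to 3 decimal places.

16.434 °F/second

The quantity depends on a temperature interval, so only the ratio of degree sizes applies; the offset between the scales is irrelevant.
A change of 1°C is a change of 1.8°F, so 9.13 × 1.8 = 16.434.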